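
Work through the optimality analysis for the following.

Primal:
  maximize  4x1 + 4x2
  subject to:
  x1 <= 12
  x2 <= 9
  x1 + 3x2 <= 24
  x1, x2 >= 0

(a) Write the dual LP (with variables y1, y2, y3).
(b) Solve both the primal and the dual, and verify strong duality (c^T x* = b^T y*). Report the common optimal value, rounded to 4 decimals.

The standard primal-dual pair for 'max c^T x s.t. A x <= b, x >= 0' is:
  Dual:  min b^T y  s.t.  A^T y >= c,  y >= 0.

So the dual LP is:
  minimize  12y1 + 9y2 + 24y3
  subject to:
    y1 + y3 >= 4
    y2 + 3y3 >= 4
    y1, y2, y3 >= 0

Solving the primal: x* = (12, 4).
  primal value c^T x* = 64.
Solving the dual: y* = (2.6667, 0, 1.3333).
  dual value b^T y* = 64.
Strong duality: c^T x* = b^T y*. Confirmed.

64


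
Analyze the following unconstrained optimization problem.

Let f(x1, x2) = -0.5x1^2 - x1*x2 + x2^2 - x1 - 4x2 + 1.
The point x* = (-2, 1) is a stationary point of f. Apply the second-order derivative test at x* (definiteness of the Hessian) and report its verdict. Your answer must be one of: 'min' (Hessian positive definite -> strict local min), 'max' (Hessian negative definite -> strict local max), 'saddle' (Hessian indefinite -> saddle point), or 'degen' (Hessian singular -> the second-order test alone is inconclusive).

Compute the Hessian H = grad^2 f:
  H = [[-1, -1], [-1, 2]]
Verify stationarity: grad f(x*) = H x* + g = (0, 0).
Eigenvalues of H: -1.3028, 2.3028.
Eigenvalues have mixed signs, so H is indefinite -> x* is a saddle point.

saddle


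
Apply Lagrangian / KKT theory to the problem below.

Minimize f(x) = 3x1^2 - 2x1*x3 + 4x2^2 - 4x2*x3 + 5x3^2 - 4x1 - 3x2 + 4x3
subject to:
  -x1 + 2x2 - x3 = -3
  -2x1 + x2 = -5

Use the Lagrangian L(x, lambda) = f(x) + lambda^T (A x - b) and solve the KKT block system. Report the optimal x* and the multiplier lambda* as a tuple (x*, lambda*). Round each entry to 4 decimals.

Form the Lagrangian:
  L(x, lambda) = (1/2) x^T Q x + c^T x + lambda^T (A x - b)
Stationarity (grad_x L = 0): Q x + c + A^T lambda = 0.
Primal feasibility: A x = b.

This gives the KKT block system:
  [ Q   A^T ] [ x     ]   [-c ]
  [ A    0  ] [ lambda ] = [ b ]

Solving the linear system:
  x*      = (2.3235, -0.3529, -0.0294)
  lambda* = (0.4706, 4.7647)
  f(x*)   = 8.4412

x* = (2.3235, -0.3529, -0.0294), lambda* = (0.4706, 4.7647)


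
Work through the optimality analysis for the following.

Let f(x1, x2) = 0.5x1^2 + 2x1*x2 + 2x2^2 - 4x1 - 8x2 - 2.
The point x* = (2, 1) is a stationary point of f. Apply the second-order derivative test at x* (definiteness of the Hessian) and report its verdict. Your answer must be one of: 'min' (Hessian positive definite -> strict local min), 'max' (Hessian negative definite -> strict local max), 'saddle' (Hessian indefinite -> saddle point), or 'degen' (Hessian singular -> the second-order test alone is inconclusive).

Compute the Hessian H = grad^2 f:
  H = [[1, 2], [2, 4]]
Verify stationarity: grad f(x*) = H x* + g = (0, 0).
Eigenvalues of H: 0, 5.
H has a zero eigenvalue (singular; positive semidefinite but not definite), so H is neither positive definite, negative definite, nor indefinite. The second-order test alone is inconclusive -> degen.
(Indeed, f is constant along the null direction of H through x*, so x* is not a strict local extremum.)

degen


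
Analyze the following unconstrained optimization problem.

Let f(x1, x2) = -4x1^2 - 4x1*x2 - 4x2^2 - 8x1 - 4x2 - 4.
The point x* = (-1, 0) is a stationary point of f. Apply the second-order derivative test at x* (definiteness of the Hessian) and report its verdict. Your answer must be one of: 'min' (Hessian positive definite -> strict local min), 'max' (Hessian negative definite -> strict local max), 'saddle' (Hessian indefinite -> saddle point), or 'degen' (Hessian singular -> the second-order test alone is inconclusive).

Compute the Hessian H = grad^2 f:
  H = [[-8, -4], [-4, -8]]
Verify stationarity: grad f(x*) = H x* + g = (0, 0).
Eigenvalues of H: -12, -4.
Both eigenvalues < 0, so H is negative definite -> x* is a strict local max.

max


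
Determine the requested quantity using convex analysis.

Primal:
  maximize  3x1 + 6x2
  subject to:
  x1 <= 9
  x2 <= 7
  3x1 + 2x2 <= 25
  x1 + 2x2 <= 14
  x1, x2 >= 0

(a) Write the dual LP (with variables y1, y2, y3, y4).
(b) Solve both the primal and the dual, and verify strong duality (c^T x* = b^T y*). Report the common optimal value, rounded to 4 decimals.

The standard primal-dual pair for 'max c^T x s.t. A x <= b, x >= 0' is:
  Dual:  min b^T y  s.t.  A^T y >= c,  y >= 0.

So the dual LP is:
  minimize  9y1 + 7y2 + 25y3 + 14y4
  subject to:
    y1 + 3y3 + y4 >= 3
    y2 + 2y3 + 2y4 >= 6
    y1, y2, y3, y4 >= 0

Solving the primal: x* = (5.5, 4.25).
  primal value c^T x* = 42.
Solving the dual: y* = (0, 0, 0, 3).
  dual value b^T y* = 42.
Strong duality: c^T x* = b^T y*. Confirmed.

42


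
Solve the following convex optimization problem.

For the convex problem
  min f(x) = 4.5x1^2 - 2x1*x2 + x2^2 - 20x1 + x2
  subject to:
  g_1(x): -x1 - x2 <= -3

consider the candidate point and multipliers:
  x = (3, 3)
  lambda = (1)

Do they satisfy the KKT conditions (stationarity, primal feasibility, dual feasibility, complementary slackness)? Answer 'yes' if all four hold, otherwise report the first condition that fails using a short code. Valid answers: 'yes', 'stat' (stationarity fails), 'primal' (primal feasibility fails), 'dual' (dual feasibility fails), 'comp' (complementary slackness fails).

Gradient of f: grad f(x) = Q x + c = (1, 1)
Constraint values g_i(x) = a_i^T x - b_i:
  g_1((3, 3)) = -3
Stationarity residual: grad f(x) + sum_i lambda_i a_i = (0, 0)
  -> stationarity OK
Primal feasibility (all g_i <= 0): OK
Dual feasibility (all lambda_i >= 0): OK
Complementary slackness (lambda_i * g_i(x) = 0 for all i): FAILS

Verdict: the first failing condition is complementary_slackness -> comp.

comp


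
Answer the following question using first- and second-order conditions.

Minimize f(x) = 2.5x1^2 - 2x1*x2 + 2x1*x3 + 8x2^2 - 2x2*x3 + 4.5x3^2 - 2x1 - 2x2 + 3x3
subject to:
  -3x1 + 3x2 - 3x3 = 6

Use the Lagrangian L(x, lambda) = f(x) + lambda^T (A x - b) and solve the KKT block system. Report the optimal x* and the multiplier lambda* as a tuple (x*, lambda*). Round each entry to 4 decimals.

Form the Lagrangian:
  L(x, lambda) = (1/2) x^T Q x + c^T x + lambda^T (A x - b)
Stationarity (grad_x L = 0): Q x + c + A^T lambda = 0.
Primal feasibility: A x = b.

This gives the KKT block system:
  [ Q   A^T ] [ x     ]   [-c ]
  [ A    0  ] [ lambda ] = [ b ]

Solving the linear system:
  x*      = (-0.6087, 0.4161, -0.9752)
  lambda* = (-2.6087)
  f(x*)   = 6.5559

x* = (-0.6087, 0.4161, -0.9752), lambda* = (-2.6087)


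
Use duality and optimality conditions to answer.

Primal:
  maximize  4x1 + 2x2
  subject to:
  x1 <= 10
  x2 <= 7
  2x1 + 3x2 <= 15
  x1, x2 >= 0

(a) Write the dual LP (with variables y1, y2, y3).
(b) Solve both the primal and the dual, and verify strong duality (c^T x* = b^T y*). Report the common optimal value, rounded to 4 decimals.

The standard primal-dual pair for 'max c^T x s.t. A x <= b, x >= 0' is:
  Dual:  min b^T y  s.t.  A^T y >= c,  y >= 0.

So the dual LP is:
  minimize  10y1 + 7y2 + 15y3
  subject to:
    y1 + 2y3 >= 4
    y2 + 3y3 >= 2
    y1, y2, y3 >= 0

Solving the primal: x* = (7.5, 0).
  primal value c^T x* = 30.
Solving the dual: y* = (0, 0, 2).
  dual value b^T y* = 30.
Strong duality: c^T x* = b^T y*. Confirmed.

30


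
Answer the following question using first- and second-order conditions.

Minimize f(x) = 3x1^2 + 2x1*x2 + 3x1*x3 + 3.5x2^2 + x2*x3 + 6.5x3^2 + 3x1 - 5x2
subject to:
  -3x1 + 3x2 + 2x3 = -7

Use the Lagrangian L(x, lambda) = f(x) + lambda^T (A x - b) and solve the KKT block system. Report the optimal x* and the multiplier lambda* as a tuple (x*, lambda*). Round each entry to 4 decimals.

Form the Lagrangian:
  L(x, lambda) = (1/2) x^T Q x + c^T x + lambda^T (A x - b)
Stationarity (grad_x L = 0): Q x + c + A^T lambda = 0.
Primal feasibility: A x = b.

This gives the KKT block system:
  [ Q   A^T ] [ x     ]   [-c ]
  [ A    0  ] [ lambda ] = [ b ]

Solving the linear system:
  x*      = (1.2787, -0.6337, -0.6315)
  lambda* = (2.5034)
  f(x*)   = 12.264

x* = (1.2787, -0.6337, -0.6315), lambda* = (2.5034)


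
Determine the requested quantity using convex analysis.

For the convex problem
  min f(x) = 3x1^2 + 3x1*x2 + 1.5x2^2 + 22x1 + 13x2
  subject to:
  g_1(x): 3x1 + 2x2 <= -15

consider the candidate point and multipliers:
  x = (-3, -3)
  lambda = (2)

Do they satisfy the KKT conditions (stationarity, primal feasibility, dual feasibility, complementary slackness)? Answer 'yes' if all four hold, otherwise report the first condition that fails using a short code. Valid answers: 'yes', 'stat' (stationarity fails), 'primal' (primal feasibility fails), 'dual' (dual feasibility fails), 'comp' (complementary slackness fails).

Gradient of f: grad f(x) = Q x + c = (-5, -5)
Constraint values g_i(x) = a_i^T x - b_i:
  g_1((-3, -3)) = 0
Stationarity residual: grad f(x) + sum_i lambda_i a_i = (1, -1)
  -> stationarity FAILS
Primal feasibility (all g_i <= 0): OK
Dual feasibility (all lambda_i >= 0): OK
Complementary slackness (lambda_i * g_i(x) = 0 for all i): OK

Verdict: the first failing condition is stationarity -> stat.

stat


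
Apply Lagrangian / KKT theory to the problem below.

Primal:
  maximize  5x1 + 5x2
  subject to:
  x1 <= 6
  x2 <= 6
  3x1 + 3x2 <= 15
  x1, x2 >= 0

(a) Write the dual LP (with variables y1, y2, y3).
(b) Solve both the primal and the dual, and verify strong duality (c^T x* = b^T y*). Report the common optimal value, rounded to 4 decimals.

The standard primal-dual pair for 'max c^T x s.t. A x <= b, x >= 0' is:
  Dual:  min b^T y  s.t.  A^T y >= c,  y >= 0.

So the dual LP is:
  minimize  6y1 + 6y2 + 15y3
  subject to:
    y1 + 3y3 >= 5
    y2 + 3y3 >= 5
    y1, y2, y3 >= 0

Solving the primal: x* = (5, 0).
  primal value c^T x* = 25.
Solving the dual: y* = (0, 0, 1.6667).
  dual value b^T y* = 25.
Strong duality: c^T x* = b^T y*. Confirmed.

25


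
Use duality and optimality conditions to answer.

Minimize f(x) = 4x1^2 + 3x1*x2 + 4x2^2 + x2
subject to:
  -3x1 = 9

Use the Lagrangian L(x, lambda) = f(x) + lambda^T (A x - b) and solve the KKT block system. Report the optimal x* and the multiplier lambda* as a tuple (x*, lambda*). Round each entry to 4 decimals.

Form the Lagrangian:
  L(x, lambda) = (1/2) x^T Q x + c^T x + lambda^T (A x - b)
Stationarity (grad_x L = 0): Q x + c + A^T lambda = 0.
Primal feasibility: A x = b.

This gives the KKT block system:
  [ Q   A^T ] [ x     ]   [-c ]
  [ A    0  ] [ lambda ] = [ b ]

Solving the linear system:
  x*      = (-3, 1)
  lambda* = (-7)
  f(x*)   = 32

x* = (-3, 1), lambda* = (-7)


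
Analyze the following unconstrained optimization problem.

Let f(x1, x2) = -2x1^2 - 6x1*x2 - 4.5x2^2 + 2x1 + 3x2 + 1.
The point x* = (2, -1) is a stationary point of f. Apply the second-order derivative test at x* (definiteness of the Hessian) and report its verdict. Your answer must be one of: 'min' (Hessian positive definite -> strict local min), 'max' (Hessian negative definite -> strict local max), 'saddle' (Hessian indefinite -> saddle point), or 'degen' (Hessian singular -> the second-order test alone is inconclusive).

Compute the Hessian H = grad^2 f:
  H = [[-4, -6], [-6, -9]]
Verify stationarity: grad f(x*) = H x* + g = (0, 0).
Eigenvalues of H: -13, 0.
H has a zero eigenvalue (singular; negative semidefinite but not definite), so H is neither positive definite, negative definite, nor indefinite. The second-order test alone is inconclusive -> degen.
(Indeed, f is constant along the null direction of H through x*, so x* is not a strict local extremum.)

degen


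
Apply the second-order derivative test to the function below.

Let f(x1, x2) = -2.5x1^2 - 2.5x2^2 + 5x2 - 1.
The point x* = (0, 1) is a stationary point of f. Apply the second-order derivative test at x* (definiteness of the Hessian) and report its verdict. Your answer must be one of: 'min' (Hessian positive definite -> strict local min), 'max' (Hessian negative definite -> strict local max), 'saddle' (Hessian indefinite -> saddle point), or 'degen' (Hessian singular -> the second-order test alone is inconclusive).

Compute the Hessian H = grad^2 f:
  H = [[-5, 0], [0, -5]]
Verify stationarity: grad f(x*) = H x* + g = (0, 0).
Eigenvalues of H: -5, -5.
Both eigenvalues < 0, so H is negative definite -> x* is a strict local max.

max


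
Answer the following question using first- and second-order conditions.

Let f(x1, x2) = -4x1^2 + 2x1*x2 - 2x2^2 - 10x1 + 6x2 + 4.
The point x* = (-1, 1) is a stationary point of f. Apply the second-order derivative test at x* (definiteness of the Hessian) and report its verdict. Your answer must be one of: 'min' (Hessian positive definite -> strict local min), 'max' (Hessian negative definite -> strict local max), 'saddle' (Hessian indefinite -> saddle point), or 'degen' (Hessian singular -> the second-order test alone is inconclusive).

Compute the Hessian H = grad^2 f:
  H = [[-8, 2], [2, -4]]
Verify stationarity: grad f(x*) = H x* + g = (0, 0).
Eigenvalues of H: -8.8284, -3.1716.
Both eigenvalues < 0, so H is negative definite -> x* is a strict local max.

max


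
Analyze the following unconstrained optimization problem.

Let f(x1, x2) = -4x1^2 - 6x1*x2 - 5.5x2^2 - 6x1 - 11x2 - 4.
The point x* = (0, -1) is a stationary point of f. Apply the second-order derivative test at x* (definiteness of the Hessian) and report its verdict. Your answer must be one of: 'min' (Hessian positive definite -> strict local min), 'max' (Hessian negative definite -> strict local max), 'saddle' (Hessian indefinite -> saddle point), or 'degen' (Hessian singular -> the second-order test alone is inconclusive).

Compute the Hessian H = grad^2 f:
  H = [[-8, -6], [-6, -11]]
Verify stationarity: grad f(x*) = H x* + g = (0, 0).
Eigenvalues of H: -15.6847, -3.3153.
Both eigenvalues < 0, so H is negative definite -> x* is a strict local max.

max


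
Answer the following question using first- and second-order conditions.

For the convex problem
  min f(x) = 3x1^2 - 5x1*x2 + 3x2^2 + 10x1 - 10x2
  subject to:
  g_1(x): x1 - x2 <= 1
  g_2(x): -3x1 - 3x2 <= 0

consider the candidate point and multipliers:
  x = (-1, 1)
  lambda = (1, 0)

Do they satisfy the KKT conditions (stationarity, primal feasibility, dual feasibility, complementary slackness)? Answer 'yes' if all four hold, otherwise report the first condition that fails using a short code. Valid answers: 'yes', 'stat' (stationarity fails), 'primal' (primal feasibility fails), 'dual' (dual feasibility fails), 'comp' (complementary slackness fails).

Gradient of f: grad f(x) = Q x + c = (-1, 1)
Constraint values g_i(x) = a_i^T x - b_i:
  g_1((-1, 1)) = -3
  g_2((-1, 1)) = 0
Stationarity residual: grad f(x) + sum_i lambda_i a_i = (0, 0)
  -> stationarity OK
Primal feasibility (all g_i <= 0): OK
Dual feasibility (all lambda_i >= 0): OK
Complementary slackness (lambda_i * g_i(x) = 0 for all i): FAILS

Verdict: the first failing condition is complementary_slackness -> comp.

comp


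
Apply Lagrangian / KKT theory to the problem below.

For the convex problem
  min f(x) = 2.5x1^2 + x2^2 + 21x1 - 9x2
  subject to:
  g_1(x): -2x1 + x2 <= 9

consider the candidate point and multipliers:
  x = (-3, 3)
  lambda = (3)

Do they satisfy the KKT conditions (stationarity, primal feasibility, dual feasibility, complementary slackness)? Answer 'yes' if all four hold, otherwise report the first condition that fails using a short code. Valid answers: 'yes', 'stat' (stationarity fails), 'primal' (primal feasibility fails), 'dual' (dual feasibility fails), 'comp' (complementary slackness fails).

Gradient of f: grad f(x) = Q x + c = (6, -3)
Constraint values g_i(x) = a_i^T x - b_i:
  g_1((-3, 3)) = 0
Stationarity residual: grad f(x) + sum_i lambda_i a_i = (0, 0)
  -> stationarity OK
Primal feasibility (all g_i <= 0): OK
Dual feasibility (all lambda_i >= 0): OK
Complementary slackness (lambda_i * g_i(x) = 0 for all i): OK

Verdict: yes, KKT holds.

yes


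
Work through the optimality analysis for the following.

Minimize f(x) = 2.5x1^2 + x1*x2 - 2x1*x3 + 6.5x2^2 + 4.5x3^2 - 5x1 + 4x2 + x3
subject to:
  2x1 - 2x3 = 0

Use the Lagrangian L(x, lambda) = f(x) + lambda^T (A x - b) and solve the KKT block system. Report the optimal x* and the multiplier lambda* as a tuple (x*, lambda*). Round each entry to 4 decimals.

Form the Lagrangian:
  L(x, lambda) = (1/2) x^T Q x + c^T x + lambda^T (A x - b)
Stationarity (grad_x L = 0): Q x + c + A^T lambda = 0.
Primal feasibility: A x = b.

This gives the KKT block system:
  [ Q   A^T ] [ x     ]   [-c ]
  [ A    0  ] [ lambda ] = [ b ]

Solving the linear system:
  x*      = (0.4341, -0.3411, 0.4341)
  lambda* = (2.0194)
  f(x*)   = -1.5504

x* = (0.4341, -0.3411, 0.4341), lambda* = (2.0194)


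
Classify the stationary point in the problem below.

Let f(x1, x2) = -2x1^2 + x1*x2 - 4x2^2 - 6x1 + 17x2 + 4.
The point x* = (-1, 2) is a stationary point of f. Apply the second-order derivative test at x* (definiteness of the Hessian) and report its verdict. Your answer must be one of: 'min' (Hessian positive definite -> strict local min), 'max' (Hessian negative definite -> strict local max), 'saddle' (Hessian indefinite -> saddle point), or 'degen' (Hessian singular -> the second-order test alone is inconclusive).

Compute the Hessian H = grad^2 f:
  H = [[-4, 1], [1, -8]]
Verify stationarity: grad f(x*) = H x* + g = (0, 0).
Eigenvalues of H: -8.2361, -3.7639.
Both eigenvalues < 0, so H is negative definite -> x* is a strict local max.

max


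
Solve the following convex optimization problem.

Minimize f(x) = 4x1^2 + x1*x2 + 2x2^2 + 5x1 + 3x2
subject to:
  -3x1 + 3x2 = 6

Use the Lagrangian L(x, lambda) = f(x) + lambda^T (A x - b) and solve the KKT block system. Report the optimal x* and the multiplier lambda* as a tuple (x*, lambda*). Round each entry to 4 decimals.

Form the Lagrangian:
  L(x, lambda) = (1/2) x^T Q x + c^T x + lambda^T (A x - b)
Stationarity (grad_x L = 0): Q x + c + A^T lambda = 0.
Primal feasibility: A x = b.

This gives the KKT block system:
  [ Q   A^T ] [ x     ]   [-c ]
  [ A    0  ] [ lambda ] = [ b ]

Solving the linear system:
  x*      = (-1.2857, 0.7143)
  lambda* = (-1.5238)
  f(x*)   = 2.4286

x* = (-1.2857, 0.7143), lambda* = (-1.5238)


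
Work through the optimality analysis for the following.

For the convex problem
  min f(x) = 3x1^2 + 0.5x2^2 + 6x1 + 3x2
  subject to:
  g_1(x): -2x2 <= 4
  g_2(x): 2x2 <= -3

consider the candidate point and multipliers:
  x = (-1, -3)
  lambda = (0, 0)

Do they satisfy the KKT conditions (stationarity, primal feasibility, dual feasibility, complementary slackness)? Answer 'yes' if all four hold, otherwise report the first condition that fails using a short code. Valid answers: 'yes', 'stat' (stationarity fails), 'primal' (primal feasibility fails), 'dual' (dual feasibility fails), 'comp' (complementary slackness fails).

Gradient of f: grad f(x) = Q x + c = (0, 0)
Constraint values g_i(x) = a_i^T x - b_i:
  g_1((-1, -3)) = 2
  g_2((-1, -3)) = -3
Stationarity residual: grad f(x) + sum_i lambda_i a_i = (0, 0)
  -> stationarity OK
Primal feasibility (all g_i <= 0): FAILS
Dual feasibility (all lambda_i >= 0): OK
Complementary slackness (lambda_i * g_i(x) = 0 for all i): OK

Verdict: the first failing condition is primal_feasibility -> primal.

primal


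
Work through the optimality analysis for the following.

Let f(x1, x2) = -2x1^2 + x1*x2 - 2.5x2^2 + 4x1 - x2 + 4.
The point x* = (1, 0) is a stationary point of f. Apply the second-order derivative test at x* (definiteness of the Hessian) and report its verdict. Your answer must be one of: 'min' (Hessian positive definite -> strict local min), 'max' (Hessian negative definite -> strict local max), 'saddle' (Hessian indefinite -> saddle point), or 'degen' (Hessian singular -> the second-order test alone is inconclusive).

Compute the Hessian H = grad^2 f:
  H = [[-4, 1], [1, -5]]
Verify stationarity: grad f(x*) = H x* + g = (0, 0).
Eigenvalues of H: -5.618, -3.382.
Both eigenvalues < 0, so H is negative definite -> x* is a strict local max.

max


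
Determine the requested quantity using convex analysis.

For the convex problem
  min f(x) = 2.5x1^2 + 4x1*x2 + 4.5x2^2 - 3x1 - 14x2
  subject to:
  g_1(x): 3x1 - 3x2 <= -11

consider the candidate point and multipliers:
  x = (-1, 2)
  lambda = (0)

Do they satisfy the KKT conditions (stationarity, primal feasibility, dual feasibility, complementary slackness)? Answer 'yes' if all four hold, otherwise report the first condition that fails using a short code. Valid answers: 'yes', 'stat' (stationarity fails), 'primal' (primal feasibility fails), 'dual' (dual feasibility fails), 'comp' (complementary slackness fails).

Gradient of f: grad f(x) = Q x + c = (0, 0)
Constraint values g_i(x) = a_i^T x - b_i:
  g_1((-1, 2)) = 2
Stationarity residual: grad f(x) + sum_i lambda_i a_i = (0, 0)
  -> stationarity OK
Primal feasibility (all g_i <= 0): FAILS
Dual feasibility (all lambda_i >= 0): OK
Complementary slackness (lambda_i * g_i(x) = 0 for all i): OK

Verdict: the first failing condition is primal_feasibility -> primal.

primal


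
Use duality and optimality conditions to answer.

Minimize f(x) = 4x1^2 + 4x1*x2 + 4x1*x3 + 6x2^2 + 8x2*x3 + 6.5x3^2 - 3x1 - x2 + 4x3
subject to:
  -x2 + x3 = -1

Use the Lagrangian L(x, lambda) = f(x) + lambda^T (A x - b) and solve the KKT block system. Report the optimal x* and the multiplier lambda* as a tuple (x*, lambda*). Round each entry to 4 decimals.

Form the Lagrangian:
  L(x, lambda) = (1/2) x^T Q x + c^T x + lambda^T (A x - b)
Stationarity (grad_x L = 0): Q x + c + A^T lambda = 0.
Primal feasibility: A x = b.

This gives the KKT block system:
  [ Q   A^T ] [ x     ]   [-c ]
  [ A    0  ] [ lambda ] = [ b ]

Solving the linear system:
  x*      = (0.5417, 0.3333, -0.6667)
  lambda* = (-0.1667)
  f(x*)   = -2.3958

x* = (0.5417, 0.3333, -0.6667), lambda* = (-0.1667)


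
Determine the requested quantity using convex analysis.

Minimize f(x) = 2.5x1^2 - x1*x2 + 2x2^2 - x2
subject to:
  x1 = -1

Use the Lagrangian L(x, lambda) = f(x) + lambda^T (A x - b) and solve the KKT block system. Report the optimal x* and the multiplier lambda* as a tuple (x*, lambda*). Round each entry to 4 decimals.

Form the Lagrangian:
  L(x, lambda) = (1/2) x^T Q x + c^T x + lambda^T (A x - b)
Stationarity (grad_x L = 0): Q x + c + A^T lambda = 0.
Primal feasibility: A x = b.

This gives the KKT block system:
  [ Q   A^T ] [ x     ]   [-c ]
  [ A    0  ] [ lambda ] = [ b ]

Solving the linear system:
  x*      = (-1, 0)
  lambda* = (5)
  f(x*)   = 2.5

x* = (-1, 0), lambda* = (5)


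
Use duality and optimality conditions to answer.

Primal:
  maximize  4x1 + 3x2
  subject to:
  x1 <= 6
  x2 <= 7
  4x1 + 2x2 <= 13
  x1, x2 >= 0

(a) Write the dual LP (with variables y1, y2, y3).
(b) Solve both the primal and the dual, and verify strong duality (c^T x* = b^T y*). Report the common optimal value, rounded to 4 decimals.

The standard primal-dual pair for 'max c^T x s.t. A x <= b, x >= 0' is:
  Dual:  min b^T y  s.t.  A^T y >= c,  y >= 0.

So the dual LP is:
  minimize  6y1 + 7y2 + 13y3
  subject to:
    y1 + 4y3 >= 4
    y2 + 2y3 >= 3
    y1, y2, y3 >= 0

Solving the primal: x* = (0, 6.5).
  primal value c^T x* = 19.5.
Solving the dual: y* = (0, 0, 1.5).
  dual value b^T y* = 19.5.
Strong duality: c^T x* = b^T y*. Confirmed.

19.5


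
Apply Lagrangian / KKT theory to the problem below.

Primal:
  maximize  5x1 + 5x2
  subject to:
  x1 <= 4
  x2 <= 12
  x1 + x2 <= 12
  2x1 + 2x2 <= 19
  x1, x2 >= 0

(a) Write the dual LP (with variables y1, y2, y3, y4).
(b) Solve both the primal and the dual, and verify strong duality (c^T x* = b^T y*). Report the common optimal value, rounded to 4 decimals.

The standard primal-dual pair for 'max c^T x s.t. A x <= b, x >= 0' is:
  Dual:  min b^T y  s.t.  A^T y >= c,  y >= 0.

So the dual LP is:
  minimize  4y1 + 12y2 + 12y3 + 19y4
  subject to:
    y1 + y3 + 2y4 >= 5
    y2 + y3 + 2y4 >= 5
    y1, y2, y3, y4 >= 0

Solving the primal: x* = (0, 9.5).
  primal value c^T x* = 47.5.
Solving the dual: y* = (0, 0, 0, 2.5).
  dual value b^T y* = 47.5.
Strong duality: c^T x* = b^T y*. Confirmed.

47.5


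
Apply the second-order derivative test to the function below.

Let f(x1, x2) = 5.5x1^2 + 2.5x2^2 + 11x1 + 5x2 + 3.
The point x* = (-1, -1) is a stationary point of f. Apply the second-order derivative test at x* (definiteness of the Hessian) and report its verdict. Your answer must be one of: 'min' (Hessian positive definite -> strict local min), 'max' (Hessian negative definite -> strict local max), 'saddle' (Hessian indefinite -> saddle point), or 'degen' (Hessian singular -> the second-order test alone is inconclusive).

Compute the Hessian H = grad^2 f:
  H = [[11, 0], [0, 5]]
Verify stationarity: grad f(x*) = H x* + g = (0, 0).
Eigenvalues of H: 5, 11.
Both eigenvalues > 0, so H is positive definite -> x* is a strict local min.

min


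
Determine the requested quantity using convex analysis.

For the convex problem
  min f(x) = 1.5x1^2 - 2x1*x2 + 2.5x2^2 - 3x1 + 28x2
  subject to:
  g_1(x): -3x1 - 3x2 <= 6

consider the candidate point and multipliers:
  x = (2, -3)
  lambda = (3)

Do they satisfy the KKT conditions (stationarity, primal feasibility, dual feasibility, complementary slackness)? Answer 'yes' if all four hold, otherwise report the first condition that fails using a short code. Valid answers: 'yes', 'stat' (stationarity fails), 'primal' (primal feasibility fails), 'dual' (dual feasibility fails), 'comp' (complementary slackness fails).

Gradient of f: grad f(x) = Q x + c = (9, 9)
Constraint values g_i(x) = a_i^T x - b_i:
  g_1((2, -3)) = -3
Stationarity residual: grad f(x) + sum_i lambda_i a_i = (0, 0)
  -> stationarity OK
Primal feasibility (all g_i <= 0): OK
Dual feasibility (all lambda_i >= 0): OK
Complementary slackness (lambda_i * g_i(x) = 0 for all i): FAILS

Verdict: the first failing condition is complementary_slackness -> comp.

comp


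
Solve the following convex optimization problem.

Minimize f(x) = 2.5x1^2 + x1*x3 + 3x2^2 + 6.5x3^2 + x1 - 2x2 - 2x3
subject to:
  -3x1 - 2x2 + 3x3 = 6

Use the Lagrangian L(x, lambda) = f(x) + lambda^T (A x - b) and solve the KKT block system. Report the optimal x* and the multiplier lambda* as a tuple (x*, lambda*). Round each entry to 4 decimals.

Form the Lagrangian:
  L(x, lambda) = (1/2) x^T Q x + c^T x + lambda^T (A x - b)
Stationarity (grad_x L = 0): Q x + c + A^T lambda = 0.
Primal feasibility: A x = b.

This gives the KKT block system:
  [ Q   A^T ] [ x     ]   [-c ]
  [ A    0  ] [ lambda ] = [ b ]

Solving the linear system:
  x*      = (-1.262, -0.1886, 0.6123)
  lambda* = (-1.5659)
  f(x*)   = 3.643

x* = (-1.262, -0.1886, 0.6123), lambda* = (-1.5659)


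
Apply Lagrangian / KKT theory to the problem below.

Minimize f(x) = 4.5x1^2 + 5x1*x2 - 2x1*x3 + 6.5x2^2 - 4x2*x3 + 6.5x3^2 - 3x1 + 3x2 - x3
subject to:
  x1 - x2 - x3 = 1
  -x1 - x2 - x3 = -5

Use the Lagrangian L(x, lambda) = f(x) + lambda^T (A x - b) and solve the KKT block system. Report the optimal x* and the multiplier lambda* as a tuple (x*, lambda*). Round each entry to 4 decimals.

Form the Lagrangian:
  L(x, lambda) = (1/2) x^T Q x + c^T x + lambda^T (A x - b)
Stationarity (grad_x L = 0): Q x + c + A^T lambda = 0.
Primal feasibility: A x = b.

This gives the KKT block system:
  [ Q   A^T ] [ x     ]   [-c ]
  [ A    0  ] [ lambda ] = [ b ]

Solving the linear system:
  x*      = (3, 0.2647, 1.7353)
  lambda* = (-3.6765, 18.1765)
  f(x*)   = 42.3088

x* = (3, 0.2647, 1.7353), lambda* = (-3.6765, 18.1765)


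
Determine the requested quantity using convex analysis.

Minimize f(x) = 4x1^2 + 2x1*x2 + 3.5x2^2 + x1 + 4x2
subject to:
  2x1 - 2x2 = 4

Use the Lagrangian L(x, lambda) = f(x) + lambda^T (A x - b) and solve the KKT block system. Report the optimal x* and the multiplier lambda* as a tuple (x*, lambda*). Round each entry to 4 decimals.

Form the Lagrangian:
  L(x, lambda) = (1/2) x^T Q x + c^T x + lambda^T (A x - b)
Stationarity (grad_x L = 0): Q x + c + A^T lambda = 0.
Primal feasibility: A x = b.

This gives the KKT block system:
  [ Q   A^T ] [ x     ]   [-c ]
  [ A    0  ] [ lambda ] = [ b ]

Solving the linear system:
  x*      = (0.6842, -1.3158)
  lambda* = (-1.9211)
  f(x*)   = 1.5526

x* = (0.6842, -1.3158), lambda* = (-1.9211)


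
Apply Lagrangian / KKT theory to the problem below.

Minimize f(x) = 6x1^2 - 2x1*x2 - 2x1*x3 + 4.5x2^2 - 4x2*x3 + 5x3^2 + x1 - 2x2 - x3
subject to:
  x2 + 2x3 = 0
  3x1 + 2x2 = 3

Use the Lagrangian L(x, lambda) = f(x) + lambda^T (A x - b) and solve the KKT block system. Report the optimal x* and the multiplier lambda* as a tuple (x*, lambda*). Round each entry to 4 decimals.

Form the Lagrangian:
  L(x, lambda) = (1/2) x^T Q x + c^T x + lambda^T (A x - b)
Stationarity (grad_x L = 0): Q x + c + A^T lambda = 0.
Primal feasibility: A x = b.

This gives the KKT block system:
  [ Q   A^T ] [ x     ]   [-c ]
  [ A    0  ] [ lambda ] = [ b ]

Solving the linear system:
  x*      = (0.6642, 0.5038, -0.2519)
  lambda* = (3.4311, -2.8221)
  f(x*)   = 4.1873

x* = (0.6642, 0.5038, -0.2519), lambda* = (3.4311, -2.8221)


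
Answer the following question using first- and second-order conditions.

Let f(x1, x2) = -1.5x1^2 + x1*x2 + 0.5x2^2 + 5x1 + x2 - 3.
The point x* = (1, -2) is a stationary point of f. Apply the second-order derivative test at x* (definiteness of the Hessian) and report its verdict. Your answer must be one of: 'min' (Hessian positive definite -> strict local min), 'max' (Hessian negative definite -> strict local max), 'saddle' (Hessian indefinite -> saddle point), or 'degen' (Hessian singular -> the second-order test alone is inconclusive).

Compute the Hessian H = grad^2 f:
  H = [[-3, 1], [1, 1]]
Verify stationarity: grad f(x*) = H x* + g = (0, 0).
Eigenvalues of H: -3.2361, 1.2361.
Eigenvalues have mixed signs, so H is indefinite -> x* is a saddle point.

saddle


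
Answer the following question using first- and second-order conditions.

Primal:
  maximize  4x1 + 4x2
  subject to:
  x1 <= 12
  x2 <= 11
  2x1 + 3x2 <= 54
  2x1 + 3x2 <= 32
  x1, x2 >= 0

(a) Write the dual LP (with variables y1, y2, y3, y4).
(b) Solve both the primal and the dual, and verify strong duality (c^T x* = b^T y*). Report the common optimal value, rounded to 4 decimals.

The standard primal-dual pair for 'max c^T x s.t. A x <= b, x >= 0' is:
  Dual:  min b^T y  s.t.  A^T y >= c,  y >= 0.

So the dual LP is:
  minimize  12y1 + 11y2 + 54y3 + 32y4
  subject to:
    y1 + 2y3 + 2y4 >= 4
    y2 + 3y3 + 3y4 >= 4
    y1, y2, y3, y4 >= 0

Solving the primal: x* = (12, 2.6667).
  primal value c^T x* = 58.6667.
Solving the dual: y* = (1.3333, 0, 0, 1.3333).
  dual value b^T y* = 58.6667.
Strong duality: c^T x* = b^T y*. Confirmed.

58.6667


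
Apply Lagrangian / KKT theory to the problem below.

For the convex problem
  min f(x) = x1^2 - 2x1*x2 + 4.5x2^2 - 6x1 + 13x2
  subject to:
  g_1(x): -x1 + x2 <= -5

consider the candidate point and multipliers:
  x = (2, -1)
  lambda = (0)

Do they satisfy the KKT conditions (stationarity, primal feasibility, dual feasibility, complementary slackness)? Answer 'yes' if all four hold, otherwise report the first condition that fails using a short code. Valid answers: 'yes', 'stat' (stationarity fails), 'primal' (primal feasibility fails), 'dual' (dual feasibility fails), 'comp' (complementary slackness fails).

Gradient of f: grad f(x) = Q x + c = (0, 0)
Constraint values g_i(x) = a_i^T x - b_i:
  g_1((2, -1)) = 2
Stationarity residual: grad f(x) + sum_i lambda_i a_i = (0, 0)
  -> stationarity OK
Primal feasibility (all g_i <= 0): FAILS
Dual feasibility (all lambda_i >= 0): OK
Complementary slackness (lambda_i * g_i(x) = 0 for all i): OK

Verdict: the first failing condition is primal_feasibility -> primal.

primal


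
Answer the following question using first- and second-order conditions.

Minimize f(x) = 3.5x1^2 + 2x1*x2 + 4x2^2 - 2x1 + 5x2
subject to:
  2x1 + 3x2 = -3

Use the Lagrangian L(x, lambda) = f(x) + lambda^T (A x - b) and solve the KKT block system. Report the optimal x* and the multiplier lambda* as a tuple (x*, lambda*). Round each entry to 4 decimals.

Form the Lagrangian:
  L(x, lambda) = (1/2) x^T Q x + c^T x + lambda^T (A x - b)
Stationarity (grad_x L = 0): Q x + c + A^T lambda = 0.
Primal feasibility: A x = b.

This gives the KKT block system:
  [ Q   A^T ] [ x     ]   [-c ]
  [ A    0  ] [ lambda ] = [ b ]

Solving the linear system:
  x*      = (0.2535, -1.169)
  lambda* = (1.2817)
  f(x*)   = -1.2535

x* = (0.2535, -1.169), lambda* = (1.2817)


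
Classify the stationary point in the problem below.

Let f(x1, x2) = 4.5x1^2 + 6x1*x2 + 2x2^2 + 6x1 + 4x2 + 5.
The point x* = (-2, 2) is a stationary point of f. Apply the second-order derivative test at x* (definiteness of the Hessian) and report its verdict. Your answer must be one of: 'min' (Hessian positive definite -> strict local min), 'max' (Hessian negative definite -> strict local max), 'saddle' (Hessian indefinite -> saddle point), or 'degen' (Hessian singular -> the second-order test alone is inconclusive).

Compute the Hessian H = grad^2 f:
  H = [[9, 6], [6, 4]]
Verify stationarity: grad f(x*) = H x* + g = (0, 0).
Eigenvalues of H: 0, 13.
H has a zero eigenvalue (singular; positive semidefinite but not definite), so H is neither positive definite, negative definite, nor indefinite. The second-order test alone is inconclusive -> degen.
(Indeed, f is constant along the null direction of H through x*, so x* is not a strict local extremum.)

degen


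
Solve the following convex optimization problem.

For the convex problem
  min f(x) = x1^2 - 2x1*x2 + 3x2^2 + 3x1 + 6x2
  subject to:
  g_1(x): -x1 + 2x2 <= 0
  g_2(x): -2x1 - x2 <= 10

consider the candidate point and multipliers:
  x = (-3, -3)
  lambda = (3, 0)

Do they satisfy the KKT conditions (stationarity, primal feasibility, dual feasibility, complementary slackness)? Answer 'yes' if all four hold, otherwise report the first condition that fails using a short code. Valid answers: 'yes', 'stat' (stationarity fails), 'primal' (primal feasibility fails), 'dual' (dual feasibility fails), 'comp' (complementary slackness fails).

Gradient of f: grad f(x) = Q x + c = (3, -6)
Constraint values g_i(x) = a_i^T x - b_i:
  g_1((-3, -3)) = -3
  g_2((-3, -3)) = -1
Stationarity residual: grad f(x) + sum_i lambda_i a_i = (0, 0)
  -> stationarity OK
Primal feasibility (all g_i <= 0): OK
Dual feasibility (all lambda_i >= 0): OK
Complementary slackness (lambda_i * g_i(x) = 0 for all i): FAILS

Verdict: the first failing condition is complementary_slackness -> comp.

comp


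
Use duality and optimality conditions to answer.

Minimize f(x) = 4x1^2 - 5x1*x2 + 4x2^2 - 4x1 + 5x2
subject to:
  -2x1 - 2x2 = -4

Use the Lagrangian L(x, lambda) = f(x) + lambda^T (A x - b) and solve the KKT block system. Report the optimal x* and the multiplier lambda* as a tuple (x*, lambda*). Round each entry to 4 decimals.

Form the Lagrangian:
  L(x, lambda) = (1/2) x^T Q x + c^T x + lambda^T (A x - b)
Stationarity (grad_x L = 0): Q x + c + A^T lambda = 0.
Primal feasibility: A x = b.

This gives the KKT block system:
  [ Q   A^T ] [ x     ]   [-c ]
  [ A    0  ] [ lambda ] = [ b ]

Solving the linear system:
  x*      = (1.3462, 0.6538)
  lambda* = (1.75)
  f(x*)   = 2.4423

x* = (1.3462, 0.6538), lambda* = (1.75)


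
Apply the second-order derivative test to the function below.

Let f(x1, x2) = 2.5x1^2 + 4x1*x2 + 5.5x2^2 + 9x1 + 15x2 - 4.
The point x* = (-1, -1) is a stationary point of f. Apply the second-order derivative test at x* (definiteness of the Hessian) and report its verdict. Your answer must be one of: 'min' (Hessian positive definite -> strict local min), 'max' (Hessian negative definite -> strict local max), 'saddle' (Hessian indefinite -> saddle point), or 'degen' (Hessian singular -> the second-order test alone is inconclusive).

Compute the Hessian H = grad^2 f:
  H = [[5, 4], [4, 11]]
Verify stationarity: grad f(x*) = H x* + g = (0, 0).
Eigenvalues of H: 3, 13.
Both eigenvalues > 0, so H is positive definite -> x* is a strict local min.

min


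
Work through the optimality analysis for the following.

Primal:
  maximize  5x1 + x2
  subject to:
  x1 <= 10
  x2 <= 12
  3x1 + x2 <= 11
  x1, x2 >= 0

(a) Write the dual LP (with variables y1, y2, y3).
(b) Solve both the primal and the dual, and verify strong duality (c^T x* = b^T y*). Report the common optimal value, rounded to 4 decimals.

The standard primal-dual pair for 'max c^T x s.t. A x <= b, x >= 0' is:
  Dual:  min b^T y  s.t.  A^T y >= c,  y >= 0.

So the dual LP is:
  minimize  10y1 + 12y2 + 11y3
  subject to:
    y1 + 3y3 >= 5
    y2 + y3 >= 1
    y1, y2, y3 >= 0

Solving the primal: x* = (3.6667, 0).
  primal value c^T x* = 18.3333.
Solving the dual: y* = (0, 0, 1.6667).
  dual value b^T y* = 18.3333.
Strong duality: c^T x* = b^T y*. Confirmed.

18.3333


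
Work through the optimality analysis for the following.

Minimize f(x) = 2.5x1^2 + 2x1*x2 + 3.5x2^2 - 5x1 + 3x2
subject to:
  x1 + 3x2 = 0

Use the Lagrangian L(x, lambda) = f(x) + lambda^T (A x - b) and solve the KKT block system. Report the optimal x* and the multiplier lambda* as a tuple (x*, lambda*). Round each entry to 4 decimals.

Form the Lagrangian:
  L(x, lambda) = (1/2) x^T Q x + c^T x + lambda^T (A x - b)
Stationarity (grad_x L = 0): Q x + c + A^T lambda = 0.
Primal feasibility: A x = b.

This gives the KKT block system:
  [ Q   A^T ] [ x     ]   [-c ]
  [ A    0  ] [ lambda ] = [ b ]

Solving the linear system:
  x*      = (1.35, -0.45)
  lambda* = (-0.85)
  f(x*)   = -4.05

x* = (1.35, -0.45), lambda* = (-0.85)


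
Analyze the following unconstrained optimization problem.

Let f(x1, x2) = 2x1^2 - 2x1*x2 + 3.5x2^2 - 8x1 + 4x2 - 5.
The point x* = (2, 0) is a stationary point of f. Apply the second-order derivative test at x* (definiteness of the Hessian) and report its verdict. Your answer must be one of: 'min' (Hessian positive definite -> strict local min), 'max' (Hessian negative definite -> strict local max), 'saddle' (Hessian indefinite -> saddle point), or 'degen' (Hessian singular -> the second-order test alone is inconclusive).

Compute the Hessian H = grad^2 f:
  H = [[4, -2], [-2, 7]]
Verify stationarity: grad f(x*) = H x* + g = (0, 0).
Eigenvalues of H: 3, 8.
Both eigenvalues > 0, so H is positive definite -> x* is a strict local min.

min


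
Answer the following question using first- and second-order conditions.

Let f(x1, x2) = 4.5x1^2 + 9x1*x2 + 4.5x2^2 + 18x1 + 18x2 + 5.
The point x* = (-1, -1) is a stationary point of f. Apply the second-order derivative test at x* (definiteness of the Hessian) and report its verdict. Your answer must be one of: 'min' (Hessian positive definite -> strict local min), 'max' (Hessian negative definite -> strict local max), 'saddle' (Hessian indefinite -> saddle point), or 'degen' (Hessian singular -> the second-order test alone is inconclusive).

Compute the Hessian H = grad^2 f:
  H = [[9, 9], [9, 9]]
Verify stationarity: grad f(x*) = H x* + g = (0, 0).
Eigenvalues of H: 0, 18.
H has a zero eigenvalue (singular; positive semidefinite but not definite), so H is neither positive definite, negative definite, nor indefinite. The second-order test alone is inconclusive -> degen.
(Indeed, f is constant along the null direction of H through x*, so x* is not a strict local extremum.)

degen


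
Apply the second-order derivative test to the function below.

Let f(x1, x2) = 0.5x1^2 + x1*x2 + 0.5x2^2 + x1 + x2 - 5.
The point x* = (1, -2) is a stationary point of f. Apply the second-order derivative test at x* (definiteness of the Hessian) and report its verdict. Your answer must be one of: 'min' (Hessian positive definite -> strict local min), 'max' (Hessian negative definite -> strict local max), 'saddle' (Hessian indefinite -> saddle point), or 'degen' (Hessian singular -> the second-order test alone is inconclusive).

Compute the Hessian H = grad^2 f:
  H = [[1, 1], [1, 1]]
Verify stationarity: grad f(x*) = H x* + g = (0, 0).
Eigenvalues of H: 0, 2.
H has a zero eigenvalue (singular; positive semidefinite but not definite), so H is neither positive definite, negative definite, nor indefinite. The second-order test alone is inconclusive -> degen.
(Indeed, f is constant along the null direction of H through x*, so x* is not a strict local extremum.)

degen
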